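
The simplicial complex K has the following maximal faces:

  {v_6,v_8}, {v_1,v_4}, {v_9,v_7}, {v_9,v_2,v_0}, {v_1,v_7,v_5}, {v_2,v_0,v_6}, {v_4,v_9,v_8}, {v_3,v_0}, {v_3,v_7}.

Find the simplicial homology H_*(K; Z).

H_0 = Z,  H_1 = Z^3,  H_2 = 0.

Order the vertices as v_0 < v_1 < v_2 < v_3 < v_4 < v_5 < v_6 < v_7 < v_8 < v_9. Listing each simplex with vertices in this order, K has dimension 2 with simplices:

  0-simplices (10): [v_0], [v_1], [v_2], [v_3], [v_4], [v_5], [v_6], [v_7], [v_8], [v_9]
  1-simplices (16): (16 of them)
  2-simplices (4): [v_0,v_2,v_6], [v_0,v_2,v_9], [v_1,v_5,v_7], [v_4,v_8,v_9]

Hence C_0 ≅ Z^10, C_1 ≅ Z^16, C_2 ≅ Z^4.

Boundary ∂_1: C_1 → C_0 sends each edge [p,q] (with p < q) to q − p. For instance
  ∂[v_2,v_6] = [v_6] − [v_2].
The 10×16 boundary matrix has rank 9 and Smith normal form diag(1,1,1,1,1,1,1,1,1).

Boundary ∂_2: C_2 → C_1 sends each 2-simplex [p,q,r] to [q,r] − [p,r] + [p,q]. For instance
  ∂[v_1,v_5,v_7] = [v_5,v_7] − [v_1,v_7] + [v_1,v_5],
  ∂[v_4,v_8,v_9] = [v_8,v_9] − [v_4,v_9] + [v_4,v_8].
This gives a 16×4 integer matrix of rank 4; reducing to Smith normal form yields diagonal entries (1,1,1,1).

Now H_k = ker ∂_k / im ∂_{k+1}, so:

  H_0: rank C_0 − rank ∂_1 = 10 − 9 = 1, and the invariant factors of ∂_1 are all 1, so H_0 ≅ Z.
  H_1: rank ker ∂_1 − rank ∂_2 = (16 − 9) − 4 = 3, and the invariant factors of ∂_2 are all 1, so H_1 ≅ Z^3.
  H_2: rank ker ∂_2 − rank ∂_3 = (4 − 4) − 0 = 0, and there is no ∂_3, so H_2 ≅ 0.

As a check, the Euler characteristic is 10 − 16 + 4 = -2, which agrees with 1 − 3 + 0 = -2.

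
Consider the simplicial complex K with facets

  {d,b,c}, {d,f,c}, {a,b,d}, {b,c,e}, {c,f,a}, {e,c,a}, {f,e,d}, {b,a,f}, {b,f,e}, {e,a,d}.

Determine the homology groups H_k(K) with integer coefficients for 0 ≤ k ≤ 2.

H_0 ≅ Z,  H_1 ≅ Z/2Z,  H_2 = 0.

We work with the vertex ordering a < b < c < d < e < f. The simplices of K, each written with vertices in increasing order, are:

  0-simplices (6): a, b, c, d, e, f
  1-simplices (15): ab, ac, ad, ae, af, bc, bd, be, bf, cd, ce, cf, de, df, ef
  2-simplices (10): abd, abf, ace, acf, ade, bcd, bce, bef, cdf, def

Hence C_0 ≅ Z^6, C_1 ≅ Z^15, C_2 ≅ Z^10.

∂_1: C_1 → C_0 maps an edge to its endpoints' difference, ∂[p,q] = q − p. For instance
  ∂ef = f − e.
The 6×15 boundary matrix has rank 5 and Smith normal form diag(1,1,1,1,1).

∂_2: C_2 → C_1 maps a triangle to the signed sum of its edges. For instance
  ∂acf = cf − af + ac,
  ∂bcd = cd − bd + bc.
This gives a 15×10 integer matrix of rank 10; reducing to Smith normal form yields diagonal entries (1,1,1,1,1,1,1,1,1,2).

Computing H_k = (kernel of ∂_k) / (image of ∂_{k+1}):

  H_0: rank C_0 − rank ∂_1 = 6 − 5 = 1, and the invariant factors of ∂_1 are all 1, so H_0 ≅ Z.
  H_1: rank ker ∂_1 − rank ∂_2 = (15 − 5) − 10 = 0, and ∂_2 has invariant factor 2 > 1, so H_1 ≅ Z/2Z.
  H_2: rank ker ∂_2 − rank ∂_3 = (10 − 10) − 0 = 0, and there is no ∂_3, so H_2 ≅ 0.

As a check, the Euler characteristic is 6 − 15 + 10 = 1, which agrees with 1 − 0 + 0 = 1.
(K is a triangulation of the real projective plane RP^2.)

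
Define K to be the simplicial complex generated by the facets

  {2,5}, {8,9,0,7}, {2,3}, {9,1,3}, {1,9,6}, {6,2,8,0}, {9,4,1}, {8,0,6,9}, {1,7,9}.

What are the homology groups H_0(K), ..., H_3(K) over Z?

H_0 = Z,  H_1 = Z,  H_2 = 0,  H_3 = 0.

Fix the vertex order 0 < 1 < 2 < 3 < 4 < 5 < 6 < 7 < 8 < 9 and write every simplex with vertices in increasing order. Then dim K = 3 and the simplices of K are:

  0-simplices (10): [0], [1], [2], [3], [4], [5], [6], [7], [8], [9]
  1-simplices (21): [0,2], [0,6], [0,7], [0,8], [0,9], [1,3], [1,4], [1,6], [1,7], [1,9], [2,3], [2,5], [2,6], [2,8], [3,9], [4,9], [6,8], [6,9], [7,8], [7,9], [8,9]
  2-simplices (14): [0,2,6], [0,2,8], [0,6,8], [0,6,9], [0,7,8], [0,7,9], [0,8,9], [1,3,9], [1,4,9], [1,6,9], [1,7,9], [2,6,8], [6,8,9], [7,8,9]
  3-simplices (3): [0,2,6,8], [0,6,8,9], [0,7,8,9]

Hence C_0 ≅ Z^10, C_1 ≅ Z^21, C_2 ≅ Z^14, C_3 ≅ Z^3.

Boundary ∂_1: C_1 → C_0 maps an edge to its endpoints' difference, ∂[p,q] = q − p. For instance
  ∂[0,7] = [7] − [0].
The resulting 10×21 matrix has rank 9, and its Smith normal form has invariant factors (1,1,1,1,1,1,1,1,1).

Boundary ∂_2: C_2 → C_1 acts by ∂[p,q,r] = [q,r] − [p,r] + [p,q]. For instance
  ∂[1,7,9] = [7,9] − [1,9] + [1,7],
  ∂[7,8,9] = [8,9] − [7,9] + [7,8].
As a 21×14 matrix over Z this has rank 11, with invariant factors (1,1,1,1,1,1,1,1,1,1,1).

Boundary ∂_3: C_3 → C_2 sends each 3-simplex σ to the alternating sum Σ_i (−1)^i (σ with its i-th vertex removed). For instance
  ∂[0,2,6,8] = [2,6,8] − [0,6,8] + [0,2,8] − [0,2,6],
  ∂[0,6,8,9] = [6,8,9] − [0,8,9] + [0,6,9] − [0,6,8].
This gives a 14×3 integer matrix of rank 3; reducing to Smith normal form yields diagonal entries (1,1,1).

Computing H_k = (kernel of ∂_k) / (image of ∂_{k+1}):

  H_0: rank C_0 − rank ∂_1 = 10 − 9 = 1, and the invariant factors of ∂_1 are all 1, so H_0 = Z.
  H_1: rank ker ∂_1 − rank ∂_2 = (21 − 9) − 11 = 1, and the invariant factors of ∂_2 are all 1, so H_1 = Z.
  H_2: rank ker ∂_2 − rank ∂_3 = (14 − 11) − 3 = 0, and the invariant factors of ∂_3 are all 1, so H_2 = 0.
  H_3: rank ker ∂_3 − rank ∂_4 = (3 − 3) − 0 = 0, and there is no ∂_4, so H_3 = 0.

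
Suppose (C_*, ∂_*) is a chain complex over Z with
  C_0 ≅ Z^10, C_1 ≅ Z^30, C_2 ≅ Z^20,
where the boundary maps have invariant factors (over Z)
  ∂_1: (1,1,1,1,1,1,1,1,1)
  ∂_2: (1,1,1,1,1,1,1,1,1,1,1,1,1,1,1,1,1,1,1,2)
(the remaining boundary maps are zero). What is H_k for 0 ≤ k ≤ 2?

H_0: b_0 = 10 − 0 − 9 = 1; torsion from ∂_1 factors > 1: none. So H_0 = Z.
H_1: b_1 = 30 − 9 − 20 = 1; torsion from ∂_2 factors > 1: [2]. So H_1 = Z × Z/2.
H_2: b_2 = 20 − 20 − 0 = 0; torsion from ∂_3 factors > 1: none. So H_2 = 0.

H_0 = Z,  H_1 = Z × Z/2,  H_2 = 0.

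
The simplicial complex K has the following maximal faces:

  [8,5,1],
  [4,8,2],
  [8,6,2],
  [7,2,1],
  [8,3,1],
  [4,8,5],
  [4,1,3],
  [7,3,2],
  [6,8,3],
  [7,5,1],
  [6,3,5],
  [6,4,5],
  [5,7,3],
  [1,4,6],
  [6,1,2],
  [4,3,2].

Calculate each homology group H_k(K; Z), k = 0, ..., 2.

Order the vertices as 1 < 2 < 3 < 4 < 5 < 6 < 7 < 8. Listing each simplex with vertices in this order, K has dimension 2 with simplices:

  0-simplices (8): [1], [2], [3], [4], [5], [6], [7], [8]
  1-simplices (24): (24 of them)
  2-simplices (16): [1,2,6], [1,2,7], [1,3,4], [1,3,8], [1,4,6], [1,5,7], [1,5,8], [2,3,4], [2,3,7], [2,4,8], [2,6,8], [3,5,6], [3,5,7], [3,6,8], [4,5,6], [4,5,8]

giving chain groups C_0 ≅ Z^8, C_1 ≅ Z^24, C_2 ≅ Z^16.

Boundary ∂_1: C_1 → C_0 is given by ∂[p,q] = [q] − [p]. For instance
  ∂[2,7] = [7] − [2].
This gives a 8×24 integer matrix of rank 7; reducing to Smith normal form yields diagonal entries (1,1,1,1,1,1,1).

The boundary map ∂_2: C_2 → C_1 maps a triangle to the signed sum of its edges. For instance
  ∂[1,4,6] = [4,6] − [1,6] + [1,4],
  ∂[4,5,8] = [5,8] − [4,8] + [4,5].
As a 24×16 matrix over Z this has rank 15, with invariant factors (1,1,1,1,1,1,1,1,1,1,1,1,1,1,1).

Reading off H_k = ker ∂_k / im ∂_{k+1}:

  H_0: rank C_0 − rank ∂_1 = 8 − 7 = 1, and the invariant factors of ∂_1 are all 1, so H_0 ≅ Z.
  H_1: rank ker ∂_1 − rank ∂_2 = (24 − 7) − 15 = 2, and the invariant factors of ∂_2 are all 1, so H_1 ≅ Z^2.
  H_2: rank ker ∂_2 − rank ∂_3 = (16 − 15) − 0 = 1, and there is no ∂_3, so H_2 ≅ Z.

As a check, the Euler characteristic is 8 − 24 + 16 = 0, which agrees with 1 − 2 + 1 = 0.
(K is a triangulation of the torus T^2.)

H_0 = Z,  H_1 = Z^2,  H_2 = Z.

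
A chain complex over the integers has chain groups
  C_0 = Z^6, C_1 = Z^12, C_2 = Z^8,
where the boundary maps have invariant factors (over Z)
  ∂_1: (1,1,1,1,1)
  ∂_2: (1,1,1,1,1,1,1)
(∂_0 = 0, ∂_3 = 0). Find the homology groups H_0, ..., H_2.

H_0 ≅ Z,  H_1 = 0,  H_2 ≅ Z.

H_0: b_0 = 6 − 0 − 5 = 1; torsion from ∂_1 factors > 1: none. So H_0 ≅ Z.
H_1: b_1 = 12 − 5 − 7 = 0; torsion from ∂_2 factors > 1: none. So H_1 ≅ 0.
H_2: b_2 = 8 − 7 − 0 = 1; torsion from ∂_3 factors > 1: none. So H_2 ≅ Z.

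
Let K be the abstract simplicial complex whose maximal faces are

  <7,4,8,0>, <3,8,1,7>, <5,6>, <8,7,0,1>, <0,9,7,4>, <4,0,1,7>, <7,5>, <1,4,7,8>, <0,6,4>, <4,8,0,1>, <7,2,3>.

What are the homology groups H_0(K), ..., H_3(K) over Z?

We work with the vertex ordering 0 < 1 < 2 < 3 < 4 < 5 < 6 < 7 < 8 < 9. The simplices of K, each written with vertices in increasing order, are:

  0-simplices (10): [0], [1], [2], [3], [4], [5], [6], [7], [8], [9]
  1-simplices (22): [0,1], [0,4], [0,6], [0,7], [0,8], [0,9], [1,3], [1,4], [1,7], [1,8], [2,3], [2,7], [3,7], [3,8], [4,6], [4,7], [4,8], [4,9], [5,6], [5,7], [7,8], [7,9]
  2-simplices (18): [0,1,4], [0,1,7], [0,1,8], [0,4,6], [0,4,7], [0,4,8], [0,4,9], [0,7,8], [0,7,9], [1,3,7], [1,3,8], [1,4,7], [1,4,8], [1,7,8], [2,3,7], [3,7,8], [4,7,8], [4,7,9]
  3-simplices (7): [0,1,4,7], [0,1,4,8], [0,1,7,8], [0,4,7,8], [0,4,7,9], [1,3,7,8], [1,4,7,8]

giving chain groups C_0 ≅ Z^10, C_1 ≅ Z^22, C_2 ≅ Z^18, C_3 ≅ Z^7.

The boundary map ∂_1: C_1 → C_0 sends each edge [p,q] (with p < q) to q − p.
As a 10×22 matrix over Z this has rank 9, with invariant factors (1,1,1,1,1,1,1,1,1).

∂_2: C_2 → C_1 acts by ∂[p,q,r] = [q,r] − [p,r] + [p,q]. For instance
  ∂[0,4,9] = [4,9] − [0,9] + [0,4],
  ∂[4,7,9] = [7,9] − [4,9] + [4,7].
The 22×18 boundary matrix has rank 12 and Smith normal form diag(1,1,1,1,1,1,1,1,1,1,1,1).

The boundary map ∂_3: C_3 → C_2 sends each 3-simplex σ to the alternating sum Σ_i (−1)^i (σ with its i-th vertex removed). For instance
  ∂[0,4,7,8] = [4,7,8] − [0,7,8] + [0,4,8] − [0,4,7],
  ∂[1,3,7,8] = [3,7,8] − [1,7,8] + [1,3,8] − [1,3,7].
The 18×7 boundary matrix has rank 6 and Smith normal form diag(1,1,1,1,1,1).

Reading off H_k = ker ∂_k / im ∂_{k+1}:

  H_0: rank C_0 − rank ∂_1 = 10 − 9 = 1, and the invariant factors of ∂_1 are all 1, so H_0 ≅ Z.
  H_1: rank ker ∂_1 − rank ∂_2 = (22 − 9) − 12 = 1, and the invariant factors of ∂_2 are all 1, so H_1 ≅ Z.
  H_2: rank ker ∂_2 − rank ∂_3 = (18 − 12) − 6 = 0, and the invariant factors of ∂_3 are all 1, so H_2 ≅ 0.
  H_3: rank ker ∂_3 − rank ∂_4 = (7 − 6) − 0 = 1, and there is no ∂_4, so H_3 ≅ Z.

H_0 ≅ Z,  H_1 ≅ Z,  H_2 = 0,  H_3 ≅ Z.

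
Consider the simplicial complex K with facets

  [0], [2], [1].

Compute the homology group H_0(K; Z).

Take the total order 0 < 1 < 2 on the vertex set. Then K (dimension 0) consists of the simplices:

  0-simplices (3): [0], [1], [2]

giving chain groups C_0 ≅ Z^3.

Computing H_k = (kernel of ∂_k) / (image of ∂_{k+1}):

  H_0: rank C_0 − rank ∂_1 = 3 − 0 = 3, and there is no ∂_1, so H_0 ≅ Z^3.

H_0 ≅ Z^3.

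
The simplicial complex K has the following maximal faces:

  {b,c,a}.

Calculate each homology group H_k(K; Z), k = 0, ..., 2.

K has 3 vertices, 3 edges, 1 triangle.
rank ∂_0 = 0, rank ∂_1 = 2 ⇒ b_0 = 3 − 0 − 2 = 1; all invariant factors of ∂_1 are 1 so no torsion. So H_0 ≅ Z.
rank ∂_1 = 2, rank ∂_2 = 1 ⇒ b_1 = 3 − 2 − 1 = 0; all invariant factors of ∂_2 are 1 so no torsion. So H_1 ≅ 0.
rank ∂_2 = 1, rank ∂_3 = 0 ⇒ b_2 = 1 − 1 − 0 = 0. So H_2 ≅ 0.

H_0 ≅ Z,  H_1 = 0,  H_2 = 0.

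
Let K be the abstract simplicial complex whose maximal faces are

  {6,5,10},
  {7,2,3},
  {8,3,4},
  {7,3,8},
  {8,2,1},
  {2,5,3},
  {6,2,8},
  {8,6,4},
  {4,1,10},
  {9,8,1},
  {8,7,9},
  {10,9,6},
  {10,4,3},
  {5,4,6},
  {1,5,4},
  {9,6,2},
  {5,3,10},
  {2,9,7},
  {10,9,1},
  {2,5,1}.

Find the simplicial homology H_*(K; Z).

Order the vertices as 1 < 2 < 3 < 4 < 5 < 6 < 7 < 8 < 9 < 10. Listing each simplex with vertices in this order, K has dimension 2 with simplices:

  0-simplices (10): [1], [2], [3], [4], [5], [6], [7], [8], [9], [10]
  1-simplices (30): (30 of them)
  2-simplices (20): (20 of them)

Hence C_0 ≅ Z^10, C_1 ≅ Z^30, C_2 ≅ Z^20.

The boundary map ∂_1: C_1 → C_0 is given by ∂[p,q] = [q] − [p]. For instance
  ∂[4,6] = [6] − [4].
As a 10×30 matrix over Z this has rank 9, with invariant factors (1,1,1,1,1,1,1,1,1).

∂_2: C_2 → C_1 acts by ∂[p,q,r] = [q,r] − [p,r] + [p,q]. For instance
  ∂[3,5,10] = [5,10] − [3,10] + [3,5],
  ∂[1,9,10] = [9,10] − [1,10] + [1,9].
As a 30×20 matrix over Z this has rank 20, with invariant factors (1,1,1,1,1,1,1,1,1,1,1,1,1,1,1,1,1,1,1,2).

From H_k ≅ ker(∂_k) / im(∂_{k+1}) we obtain:

  H_0: rank C_0 − rank ∂_1 = 10 − 9 = 1, and the invariant factors of ∂_1 are all 1, so H_0 = Z.
  H_1: rank ker ∂_1 − rank ∂_2 = (30 − 9) − 20 = 1, and ∂_2 has invariant factor 2 > 1, so H_1 = Z ⊕ Z/2.
  H_2: rank ker ∂_2 − rank ∂_3 = (20 − 20) − 0 = 0, and there is no ∂_3, so H_2 = 0.

As a check, the Euler characteristic is 10 − 30 + 20 = 0, which agrees with 1 − 1 + 0 = 0.
(K is a triangulation of the Klein bottle.)

H_0 ≅ Z,  H_1 ≅ Z ⊕ Z/2,  H_2 = 0.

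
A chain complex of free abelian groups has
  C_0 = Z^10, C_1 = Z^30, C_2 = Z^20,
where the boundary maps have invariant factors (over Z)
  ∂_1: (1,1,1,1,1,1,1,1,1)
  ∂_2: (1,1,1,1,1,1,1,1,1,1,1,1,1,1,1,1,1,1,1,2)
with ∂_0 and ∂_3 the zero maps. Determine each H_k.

H_0 ≅ Z,  H_1 ≅ Z ⊕ Z_2,  H_2 = 0.

H_0: b_0 = 10 − 0 − 9 = 1; torsion from ∂_1 factors > 1: none. So H_0 ≅ Z.
H_1: b_1 = 30 − 9 − 20 = 1; torsion from ∂_2 factors > 1: [2]. So H_1 ≅ Z ⊕ Z_2.
H_2: b_2 = 20 − 20 − 0 = 0; torsion from ∂_3 factors > 1: none. So H_2 ≅ 0.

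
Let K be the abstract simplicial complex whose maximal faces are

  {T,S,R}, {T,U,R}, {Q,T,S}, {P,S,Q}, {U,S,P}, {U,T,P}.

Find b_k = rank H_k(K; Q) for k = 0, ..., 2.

We work with the vertex ordering P < Q < R < S < T < U. The simplices of K, each written with vertices in increasing order, are:

  0-simplices (6): P, Q, R, S, T, U
  1-simplices (12): PQ, PS, PT, PU, QS, QT, RS, RT, RU, ST, SU, TU
  2-simplices (6): PQS, PSU, PTU, QST, RST, RTU

Hence C_0 ≅ Z^6, C_1 ≅ Z^12, C_2 ≅ Z^6.

The boundary map ∂_1: C_1 → C_0 is given by ∂[p,q] = [q] − [p].
The resulting 6×12 matrix has rank 5, and its Smith normal form has invariant factors (1,1,1,1,1).

The boundary map ∂_2: C_2 → C_1 maps a triangle to the signed sum of its edges. For instance
  ∂PQS = QS − PS + PQ,
  ∂RTU = TU − RU + RT.
This gives a 12×6 integer matrix of rank 6; reducing to Smith normal form yields diagonal entries (1,1,1,1,1,1).

Now H_k = ker ∂_k / im ∂_{k+1}, so:

  H_0: rank C_0 − rank ∂_1 = 6 − 5 = 1, and the invariant factors of ∂_1 are all 1, so H_0 ≅ Z.
  H_1: rank ker ∂_1 − rank ∂_2 = (12 − 5) − 6 = 1, and the invariant factors of ∂_2 are all 1, so H_1 ≅ Z.
  H_2: rank ker ∂_2 − rank ∂_3 = (6 − 6) − 0 = 0, and there is no ∂_3, so H_2 ≅ 0.

Hence the Betti numbers are b_0 = 1, b_1 = 1, b_2 = 0.

b_0 = 1, b_1 = 1, b_2 = 0.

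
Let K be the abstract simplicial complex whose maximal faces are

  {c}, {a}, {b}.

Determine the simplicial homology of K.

H_0 = Z^3.

We work with the vertex ordering a < b < c. The simplices of K, each written with vertices in increasing order, are:

  0-simplices (3): a, b, c

Hence C_0 ≅ Z^3.

Reading off H_k = ker ∂_k / im ∂_{k+1}:

  H_0: rank C_0 − rank ∂_1 = 3 − 0 = 3, and there is no ∂_1, so H_0 = Z^3.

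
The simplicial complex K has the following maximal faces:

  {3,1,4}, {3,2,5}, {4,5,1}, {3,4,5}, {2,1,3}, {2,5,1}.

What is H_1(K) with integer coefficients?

We work with the vertex ordering 1 < 2 < 3 < 4 < 5. The simplices of K, each written with vertices in increasing order, are:

  0-simplices (5): [1], [2], [3], [4], [5]
  1-simplices (9): [1,2], [1,3], [1,4], [1,5], [2,3], [2,5], [3,4], [3,5], [4,5]
  2-simplices (6): [1,2,3], [1,2,5], [1,3,4], [1,4,5], [2,3,5], [3,4,5]

Hence C_0 ≅ Z^5, C_1 ≅ Z^9, C_2 ≅ Z^6.

∂_1: C_1 → C_0 is given by ∂[p,q] = [q] − [p].
The resulting 5×9 matrix has rank 4, and its Smith normal form has invariant factors (1,1,1,1).

The boundary map ∂_2: C_2 → C_1 acts by ∂[p,q,r] = [q,r] − [p,r] + [p,q]. For instance
  ∂[1,2,3] = [2,3] − [1,3] + [1,2],
  ∂[2,3,5] = [3,5] − [2,5] + [2,3].
As a 9×6 matrix over Z this has rank 5, with invariant factors (1,1,1,1,1).

From H_k ≅ ker(∂_k) / im(∂_{k+1}) we obtain:

  H_1: rank ker ∂_1 − rank ∂_2 = (9 − 4) − 5 = 0, and the invariant factors of ∂_2 are all 1, so H_1 = 0.

H_1 ≅ 0.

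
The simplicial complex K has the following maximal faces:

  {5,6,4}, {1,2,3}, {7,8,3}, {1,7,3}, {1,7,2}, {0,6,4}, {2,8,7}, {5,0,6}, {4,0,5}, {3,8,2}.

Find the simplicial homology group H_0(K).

Fix the vertex order 0 < 1 < 2 < 3 < 4 < 5 < 6 < 7 < 8 and write every simplex with vertices in increasing order. Then dim K = 2 and the simplices of K are:

  0-simplices (9): [0], [1], [2], [3], [4], [5], [6], [7], [8]
  1-simplices (15): [0,4], [0,5], [0,6], [1,2], [1,3], [1,7], [2,3], [2,7], [2,8], [3,7], [3,8], [4,5], [4,6], [5,6], [7,8]
  2-simplices (10): [0,4,5], [0,4,6], [0,5,6], [1,2,3], [1,2,7], [1,3,7], [2,3,8], [2,7,8], [3,7,8], [4,5,6]

Hence C_0 ≅ Z^9, C_1 ≅ Z^15, C_2 ≅ Z^10.

The boundary map ∂_1: C_1 → C_0 sends each edge [p,q] (with p < q) to q − p. For instance
  ∂[0,5] = [5] − [0].
As a 9×15 matrix over Z this has rank 7, with invariant factors (1,1,1,1,1,1,1).

∂_2: C_2 → C_1 maps a triangle to the signed sum of its edges. For instance
  ∂[1,3,7] = [3,7] − [1,7] + [1,3],
  ∂[4,5,6] = [5,6] − [4,6] + [4,5].
The 15×10 boundary matrix has rank 8 and Smith normal form diag(1,1,1,1,1,1,1,1).

Now H_k = ker ∂_k / im ∂_{k+1}, so:

  H_0: rank C_0 − rank ∂_1 = 9 − 7 = 2, and the invariant factors of ∂_1 are all 1, so H_0 ≅ Z^2.

H_0 = Z^2.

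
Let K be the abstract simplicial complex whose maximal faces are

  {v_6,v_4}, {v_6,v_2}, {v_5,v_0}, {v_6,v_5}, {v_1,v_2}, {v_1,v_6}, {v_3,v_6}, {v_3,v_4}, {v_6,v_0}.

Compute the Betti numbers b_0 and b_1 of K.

b_0 = 1, b_1 = 3.

Order the vertices as v_0 < v_1 < v_2 < v_3 < v_4 < v_5 < v_6. Listing each simplex with vertices in this order, K has dimension 1 with simplices:

  0-simplices (7): [v_0], [v_1], [v_2], [v_3], [v_4], [v_5], [v_6]
  1-simplices (9): [v_0,v_5], [v_0,v_6], [v_1,v_2], [v_1,v_6], [v_2,v_6], [v_3,v_4], [v_3,v_6], [v_4,v_6], [v_5,v_6]

so the chain groups are C_0 ≅ Z^7, C_1 ≅ Z^9.

∂_1: C_1 → C_0 sends each edge [p,q] (with p < q) to q − p.
The resulting 7×9 matrix has rank 6, and its Smith normal form has invariant factors (1,1,1,1,1,1).

Computing H_k = (kernel of ∂_k) / (image of ∂_{k+1}):

  H_0: rank C_0 − rank ∂_1 = 7 − 6 = 1, and the invariant factors of ∂_1 are all 1, so H_0 ≅ Z.
  H_1: rank ker ∂_1 − rank ∂_2 = (9 − 6) − 0 = 3, and there is no ∂_2, so H_1 ≅ Z^3.

Hence the Betti numbers are b_0 = 1, b_1 = 3.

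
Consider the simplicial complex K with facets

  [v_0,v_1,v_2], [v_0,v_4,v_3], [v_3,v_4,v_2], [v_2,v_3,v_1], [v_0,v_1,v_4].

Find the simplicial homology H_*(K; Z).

H_0 = Z,  H_1 = Z,  H_2 = 0.

We work with the vertex ordering v_0 < v_1 < v_2 < v_3 < v_4. The simplices of K, each written with vertices in increasing order, are:

  0-simplices (5): [v_0], [v_1], [v_2], [v_3], [v_4]
  1-simplices (10): [v_0,v_1], [v_0,v_2], [v_0,v_3], [v_0,v_4], [v_1,v_2], [v_1,v_3], [v_1,v_4], [v_2,v_3], [v_2,v_4], [v_3,v_4]
  2-simplices (5): [v_0,v_1,v_2], [v_0,v_1,v_4], [v_0,v_3,v_4], [v_1,v_2,v_3], [v_2,v_3,v_4]

Hence C_0 ≅ Z^5, C_1 ≅ Z^10, C_2 ≅ Z^5.

The boundary map ∂_1: C_1 → C_0 sends each edge [p,q] (with p < q) to q − p. For instance
  ∂[v_2,v_3] = [v_3] − [v_2].
The 5×10 boundary matrix has rank 4 and Smith normal form diag(1,1,1,1).

The boundary map ∂_2: C_2 → C_1 maps a triangle to the signed sum of its edges. For instance
  ∂[v_1,v_2,v_3] = [v_2,v_3] − [v_1,v_3] + [v_1,v_2],
  ∂[v_0,v_1,v_4] = [v_1,v_4] − [v_0,v_4] + [v_0,v_1].
The 10×5 boundary matrix has rank 5 and Smith normal form diag(1,1,1,1,1).

From H_k ≅ ker(∂_k) / im(∂_{k+1}) we obtain:

  H_0: rank C_0 − rank ∂_1 = 5 − 4 = 1, and the invariant factors of ∂_1 are all 1, so H_0 = Z.
  H_1: rank ker ∂_1 − rank ∂_2 = (10 − 4) − 5 = 1, and the invariant factors of ∂_2 are all 1, so H_1 = Z.
  H_2: rank ker ∂_2 − rank ∂_3 = (5 − 5) − 0 = 0, and there is no ∂_3, so H_2 = 0.

(K is a triangulation of the Möbius band.)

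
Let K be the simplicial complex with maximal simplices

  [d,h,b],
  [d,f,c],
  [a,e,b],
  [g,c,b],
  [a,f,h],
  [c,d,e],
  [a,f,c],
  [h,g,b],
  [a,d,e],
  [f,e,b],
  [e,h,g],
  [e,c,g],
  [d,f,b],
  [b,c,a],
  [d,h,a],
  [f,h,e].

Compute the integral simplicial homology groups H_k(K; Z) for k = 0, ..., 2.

H_0 ≅ Z,  H_1 ≅ Z^2,  H_2 ≅ Z.

K has 8 vertices, 24 edges, 16 triangles.
rank ∂_0 = 0, rank ∂_1 = 7 ⇒ b_0 = 8 − 0 − 7 = 1; all invariant factors of ∂_1 are 1 so no torsion. So H_0 = Z.
rank ∂_1 = 7, rank ∂_2 = 15 ⇒ b_1 = 24 − 7 − 15 = 2; all invariant factors of ∂_2 are 1 so no torsion. So H_1 = Z^2.
rank ∂_2 = 15, rank ∂_3 = 0 ⇒ b_2 = 16 − 15 − 0 = 1. So H_2 = Z.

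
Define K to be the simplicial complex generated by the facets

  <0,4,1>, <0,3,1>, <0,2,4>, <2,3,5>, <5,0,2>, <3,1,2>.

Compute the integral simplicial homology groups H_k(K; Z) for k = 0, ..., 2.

H_0 = Z,  H_1 = Z,  H_2 = 0.

Order the vertices as 0 < 1 < 2 < 3 < 4 < 5. Listing each simplex with vertices in this order, K has dimension 2 with simplices:

  0-simplices (6): [0], [1], [2], [3], [4], [5]
  1-simplices (12): [0,1], [0,2], [0,3], [0,4], [0,5], [1,2], [1,3], [1,4], [2,3], [2,4], [2,5], [3,5]
  2-simplices (6): [0,1,3], [0,1,4], [0,2,4], [0,2,5], [1,2,3], [2,3,5]

so the chain groups are C_0 ≅ Z^6, C_1 ≅ Z^12, C_2 ≅ Z^6.

Boundary ∂_1: C_1 → C_0 maps an edge to its endpoints' difference, ∂[p,q] = q − p. For instance
  ∂[2,5] = [5] − [2].
This gives a 6×12 integer matrix of rank 5; reducing to Smith normal form yields diagonal entries (1,1,1,1,1).

The boundary map ∂_2: C_2 → C_1 sends each 2-simplex [p,q,r] to [q,r] − [p,r] + [p,q]. For instance
  ∂[2,3,5] = [3,5] − [2,5] + [2,3],
  ∂[1,2,3] = [2,3] − [1,3] + [1,2].
As a 12×6 matrix over Z this has rank 6, with invariant factors (1,1,1,1,1,1).

Computing H_k = (kernel of ∂_k) / (image of ∂_{k+1}):

  H_0: rank C_0 − rank ∂_1 = 6 − 5 = 1, and the invariant factors of ∂_1 are all 1, so H_0 ≅ Z.
  H_1: rank ker ∂_1 − rank ∂_2 = (12 − 5) − 6 = 1, and the invariant factors of ∂_2 are all 1, so H_1 ≅ Z.
  H_2: rank ker ∂_2 − rank ∂_3 = (6 − 6) − 0 = 0, and there is no ∂_3, so H_2 ≅ 0.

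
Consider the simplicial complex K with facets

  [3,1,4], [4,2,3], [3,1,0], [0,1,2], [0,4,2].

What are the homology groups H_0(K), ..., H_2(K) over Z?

We work with the vertex ordering 0 < 1 < 2 < 3 < 4. The simplices of K, each written with vertices in increasing order, are:

  0-simplices (5): [0], [1], [2], [3], [4]
  1-simplices (10): [0,1], [0,2], [0,3], [0,4], [1,2], [1,3], [1,4], [2,3], [2,4], [3,4]
  2-simplices (5): [0,1,2], [0,1,3], [0,2,4], [1,3,4], [2,3,4]

Hence C_0 ≅ Z^5, C_1 ≅ Z^10, C_2 ≅ Z^5.

Boundary ∂_1: C_1 → C_0 is given by ∂[p,q] = [q] − [p]. For instance
  ∂[0,3] = [3] − [0].
As a 5×10 matrix over Z this has rank 4, with invariant factors (1,1,1,1).

The boundary map ∂_2: C_2 → C_1 acts by ∂[p,q,r] = [q,r] − [p,r] + [p,q]. For instance
  ∂[0,2,4] = [2,4] − [0,4] + [0,2],
  ∂[0,1,3] = [1,3] − [0,3] + [0,1].
The resulting 10×5 matrix has rank 5, and its Smith normal form has invariant factors (1,1,1,1,1).

From H_k ≅ ker(∂_k) / im(∂_{k+1}) we obtain:

  H_0: rank C_0 − rank ∂_1 = 5 − 4 = 1, and the invariant factors of ∂_1 are all 1, so H_0 ≅ Z.
  H_1: rank ker ∂_1 − rank ∂_2 = (10 − 4) − 5 = 1, and the invariant factors of ∂_2 are all 1, so H_1 ≅ Z.
  H_2: rank ker ∂_2 − rank ∂_3 = (5 − 5) − 0 = 0, and there is no ∂_3, so H_2 ≅ 0.

H_0 ≅ Z,  H_1 ≅ Z,  H_2 = 0.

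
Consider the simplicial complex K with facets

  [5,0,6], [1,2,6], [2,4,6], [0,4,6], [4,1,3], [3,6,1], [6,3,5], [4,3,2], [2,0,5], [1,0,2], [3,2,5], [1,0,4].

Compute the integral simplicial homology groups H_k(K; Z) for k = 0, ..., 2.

Fix the vertex order 0 < 1 < 2 < 3 < 4 < 5 < 6 and write every simplex with vertices in increasing order. Then dim K = 2 and the simplices of K are:

  0-simplices (7): [0], [1], [2], [3], [4], [5], [6]
  1-simplices (18): [0,1], [0,2], [0,4], [0,5], [0,6], [1,2], [1,3], [1,4], [1,6], [2,3], [2,4], [2,5], [2,6], [3,4], [3,5], [3,6], [4,6], [5,6]
  2-simplices (12): [0,1,2], [0,1,4], [0,2,5], [0,4,6], [0,5,6], [1,2,6], [1,3,4], [1,3,6], [2,3,4], [2,3,5], [2,4,6], [3,5,6]

giving chain groups C_0 ≅ Z^7, C_1 ≅ Z^18, C_2 ≅ Z^12.

Boundary ∂_1: C_1 → C_0 is given by ∂[p,q] = [q] − [p].
This gives a 7×18 integer matrix of rank 6; reducing to Smith normal form yields diagonal entries (1,1,1,1,1,1).

Boundary ∂_2: C_2 → C_1 sends each 2-simplex [p,q,r] to [q,r] − [p,r] + [p,q]. For instance
  ∂[0,5,6] = [5,6] − [0,6] + [0,5],
  ∂[2,3,4] = [3,4] − [2,4] + [2,3].
The resulting 18×12 matrix has rank 12, and its Smith normal form has invariant factors (1,1,1,1,1,1,1,1,1,1,1,2).

Now H_k = ker ∂_k / im ∂_{k+1}, so:

  H_0: rank C_0 − rank ∂_1 = 7 − 6 = 1, and the invariant factors of ∂_1 are all 1, so H_0 = Z.
  H_1: rank ker ∂_1 − rank ∂_2 = (18 − 6) − 12 = 0, and ∂_2 has invariant factor 2 > 1, so H_1 = Z/2.
  H_2: rank ker ∂_2 − rank ∂_3 = (12 − 12) − 0 = 0, and there is no ∂_3, so H_2 = 0.

(K is a triangulation of the real projective plane RP^2.)

H_0 = Z,  H_1 = Z/2,  H_2 = 0.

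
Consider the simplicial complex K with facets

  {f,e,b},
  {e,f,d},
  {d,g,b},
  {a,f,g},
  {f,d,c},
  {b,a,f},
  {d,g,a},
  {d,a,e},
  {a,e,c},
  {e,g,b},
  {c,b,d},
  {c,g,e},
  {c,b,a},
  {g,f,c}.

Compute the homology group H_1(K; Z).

Take the total order a < b < c < d < e < f < g on the vertex set. Then K (dimension 2) consists of the simplices:

  0-simplices (7): a, b, c, d, e, f, g
  1-simplices (21): ab, ac, ad, ae, af, ag, bc, bd, be, bf, bg, cd, ce, cf, cg, de, df, dg, ef, eg, fg
  2-simplices (14): abc, abf, ace, ade, adg, afg, bcd, bdg, bef, beg, cdf, ceg, cfg, def

Hence C_0 ≅ Z^7, C_1 ≅ Z^21, C_2 ≅ Z^14.

Boundary ∂_1: C_1 → C_0 maps an edge to its endpoints' difference, ∂[p,q] = q − p.
As a 7×21 matrix over Z this has rank 6, with invariant factors (1,1,1,1,1,1).

∂_2: C_2 → C_1 sends each 2-simplex [p,q,r] to [q,r] − [p,r] + [p,q]. For instance
  ∂bef = ef − bf + be,
  ∂bdg = dg − bg + bd.
The resulting 21×14 matrix has rank 13, and its Smith normal form has invariant factors (1,1,1,1,1,1,1,1,1,1,1,1,1).

From H_k ≅ ker(∂_k) / im(∂_{k+1}) we obtain:

  H_1: rank ker ∂_1 − rank ∂_2 = (21 − 6) − 13 = 2, and the invariant factors of ∂_2 are all 1, so H_1 ≅ Z^2.

(K is a triangulation of the torus T^2.)

H_1 = Z^2.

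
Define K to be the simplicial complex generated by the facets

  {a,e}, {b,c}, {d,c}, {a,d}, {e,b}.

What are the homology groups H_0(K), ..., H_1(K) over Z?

Order the vertices as a < b < c < d < e. Listing each simplex with vertices in this order, K has dimension 1 with simplices:

  0-simplices (5): a, b, c, d, e
  1-simplices (5): ad, ae, bc, be, cd

so the chain groups are C_0 ≅ Z^5, C_1 ≅ Z^5.

∂_1: C_1 → C_0 maps an edge to its endpoints' difference, ∂[p,q] = q − p. For instance
  ∂ad = d − a.
The resulting 5×5 matrix has rank 4, and its Smith normal form has invariant factors (1,1,1,1).

Reading off H_k = ker ∂_k / im ∂_{k+1}:

  H_0: rank C_0 − rank ∂_1 = 5 − 4 = 1, and the invariant factors of ∂_1 are all 1, so H_0 ≅ Z.
  H_1: rank ker ∂_1 − rank ∂_2 = (5 − 4) − 0 = 1, and there is no ∂_2, so H_1 ≅ Z.

As a check, the Euler characteristic is 5 − 5 = 0, which agrees with 1 − 1 = 0.

H_0 ≅ Z,  H_1 ≅ Z.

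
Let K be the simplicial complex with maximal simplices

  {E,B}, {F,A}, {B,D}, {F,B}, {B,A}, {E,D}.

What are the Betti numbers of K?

b_0 = 1, b_1 = 2.

Order the vertices as A < B < D < E < F. Listing each simplex with vertices in this order, K has dimension 1 with simplices:

  0-simplices (5): A, B, D, E, F
  1-simplices (6): AB, AF, BD, BE, BF, DE

giving chain groups C_0 ≅ Z^5, C_1 ≅ Z^6.

Boundary ∂_1: C_1 → C_0 is given by ∂[p,q] = [q] − [p].
This gives a 5×6 integer matrix of rank 4; reducing to Smith normal form yields diagonal entries (1,1,1,1).

From H_k ≅ ker(∂_k) / im(∂_{k+1}) we obtain:

  H_0: rank C_0 − rank ∂_1 = 5 − 4 = 1, and the invariant factors of ∂_1 are all 1, so H_0 = Z.
  H_1: rank ker ∂_1 − rank ∂_2 = (6 − 4) − 0 = 2, and there is no ∂_2, so H_1 = Z^2.

(K is a triangulation of a wedge of 2 circles.)

Hence the Betti numbers are b_0 = 1, b_1 = 2.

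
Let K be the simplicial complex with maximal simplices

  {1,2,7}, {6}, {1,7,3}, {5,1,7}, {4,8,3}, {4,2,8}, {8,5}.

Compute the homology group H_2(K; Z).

H_2 ≅ 0.

Fix the vertex order 1 < 2 < 3 < 4 < 5 < 6 < 7 < 8 and write every simplex with vertices in increasing order. Then dim K = 2 and the simplices of K are:

  0-simplices (8): [1], [2], [3], [4], [5], [6], [7], [8]
  1-simplices (13): [1,2], [1,3], [1,5], [1,7], [2,4], [2,7], [2,8], [3,4], [3,7], [3,8], [4,8], [5,7], [5,8]
  2-simplices (5): [1,2,7], [1,3,7], [1,5,7], [2,4,8], [3,4,8]

so the chain groups are C_0 ≅ Z^8, C_1 ≅ Z^13, C_2 ≅ Z^5.

∂_1: C_1 → C_0 sends each edge [p,q] (with p < q) to q − p.
As a 8×13 matrix over Z this has rank 6, with invariant factors (1,1,1,1,1,1).

∂_2: C_2 → C_1 sends each 2-simplex [p,q,r] to [q,r] − [p,r] + [p,q]. For instance
  ∂[2,4,8] = [4,8] − [2,8] + [2,4],
  ∂[1,5,7] = [5,7] − [1,7] + [1,5].
The 13×5 boundary matrix has rank 5 and Smith normal form diag(1,1,1,1,1).

Computing H_k = (kernel of ∂_k) / (image of ∂_{k+1}):

  H_2: rank ker ∂_2 − rank ∂_3 = (5 − 5) − 0 = 0, and there is no ∂_3, so H_2 ≅ 0.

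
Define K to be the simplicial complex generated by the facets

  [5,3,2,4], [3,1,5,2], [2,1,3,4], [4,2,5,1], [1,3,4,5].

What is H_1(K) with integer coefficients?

H_1 ≅ 0.

We work with the vertex ordering 1 < 2 < 3 < 4 < 5. The simplices of K, each written with vertices in increasing order, are:

  0-simplices (5): [1], [2], [3], [4], [5]
  1-simplices (10): [1,2], [1,3], [1,4], [1,5], [2,3], [2,4], [2,5], [3,4], [3,5], [4,5]
  2-simplices (10): [1,2,3], [1,2,4], [1,2,5], [1,3,4], [1,3,5], [1,4,5], [2,3,4], [2,3,5], [2,4,5], [3,4,5]
  3-simplices (5): [1,2,3,4], [1,2,3,5], [1,2,4,5], [1,3,4,5], [2,3,4,5]

giving chain groups C_0 ≅ Z^5, C_1 ≅ Z^10, C_2 ≅ Z^10, C_3 ≅ Z^5.

The boundary map ∂_1: C_1 → C_0 maps an edge to its endpoints' difference, ∂[p,q] = q − p. For instance
  ∂[2,4] = [4] − [2].
This gives a 5×10 integer matrix of rank 4; reducing to Smith normal form yields diagonal entries (1,1,1,1).

The boundary map ∂_2: C_2 → C_1 acts by ∂[p,q,r] = [q,r] − [p,r] + [p,q]. For instance
  ∂[1,2,5] = [2,5] − [1,5] + [1,2],
  ∂[2,3,5] = [3,5] − [2,5] + [2,3].
The resulting 10×10 matrix has rank 6, and its Smith normal form has invariant factors (1,1,1,1,1,1).

∂_3: C_3 → C_2 sends each 3-simplex σ to the alternating sum Σ_i (−1)^i (σ with its i-th vertex removed). For instance
  ∂[1,2,3,5] = [2,3,5] − [1,3,5] + [1,2,5] − [1,2,3],
  ∂[2,3,4,5] = [3,4,5] − [2,4,5] + [2,3,5] − [2,3,4].
As a 10×5 matrix over Z this has rank 4, with invariant factors (1,1,1,1).

Computing H_k = (kernel of ∂_k) / (image of ∂_{k+1}):

  H_1: rank ker ∂_1 − rank ∂_2 = (10 − 4) − 6 = 0, and the invariant factors of ∂_2 are all 1, so H_1 ≅ 0.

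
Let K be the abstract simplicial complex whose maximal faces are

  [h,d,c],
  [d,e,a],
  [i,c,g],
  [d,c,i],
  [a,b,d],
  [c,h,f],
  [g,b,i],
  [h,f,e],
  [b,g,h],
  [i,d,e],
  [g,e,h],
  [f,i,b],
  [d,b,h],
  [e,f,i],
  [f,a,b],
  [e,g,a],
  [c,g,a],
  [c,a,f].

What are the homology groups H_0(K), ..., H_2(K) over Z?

H_0 = Z,  H_1 = Z^2,  H_2 = Z.

Fix the vertex order a < b < c < d < e < f < g < h < i and write every simplex with vertices in increasing order. Then dim K = 2 and the simplices of K are:

  0-simplices (9): a, b, c, d, e, f, g, h, i
  1-simplices (27): ab, ac, ad, ae, af, ag, bd, bf, bg, bh, bi, cd, cf, cg, ch, ci, de, dh, di, ef, eg, eh, ei, fh, fi, gh, gi
  2-simplices (18): abd, abf, acf, acg, ade, aeg, bdh, bfi, bgh, bgi, cdh, cdi, cfh, cgi, dei, efh, efi, egh

giving chain groups C_0 ≅ Z^9, C_1 ≅ Z^27, C_2 ≅ Z^18.

Boundary ∂_1: C_1 → C_0 is given by ∂[p,q] = [q] − [p].
As a 9×27 matrix over Z this has rank 8, with invariant factors (1,1,1,1,1,1,1,1).

The boundary map ∂_2: C_2 → C_1 acts by ∂[p,q,r] = [q,r] − [p,r] + [p,q]. For instance
  ∂bdh = dh − bh + bd,
  ∂bfi = fi − bi + bf.
This gives a 27×18 integer matrix of rank 17; reducing to Smith normal form yields diagonal entries (1,1,1,1,1,1,1,1,1,1,1,1,1,1,1,1,1).

Computing H_k = (kernel of ∂_k) / (image of ∂_{k+1}):

  H_0: rank C_0 − rank ∂_1 = 9 − 8 = 1, and the invariant factors of ∂_1 are all 1, so H_0 ≅ Z.
  H_1: rank ker ∂_1 − rank ∂_2 = (27 − 8) − 17 = 2, and the invariant factors of ∂_2 are all 1, so H_1 ≅ Z^2.
  H_2: rank ker ∂_2 − rank ∂_3 = (18 − 17) − 0 = 1, and there is no ∂_3, so H_2 ≅ Z.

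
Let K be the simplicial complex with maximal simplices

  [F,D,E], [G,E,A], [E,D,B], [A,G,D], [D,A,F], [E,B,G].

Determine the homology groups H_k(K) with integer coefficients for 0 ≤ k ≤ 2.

H_0 = Z,  H_1 = Z,  H_2 = 0.

Fix the vertex order A < B < D < E < F < G and write every simplex with vertices in increasing order. Then dim K = 2 and the simplices of K are:

  0-simplices (6): A, B, D, E, F, G
  1-simplices (12): AD, AE, AF, AG, BD, BE, BG, DE, DF, DG, EF, EG
  2-simplices (6): ADF, ADG, AEG, BDE, BEG, DEF

so the chain groups are C_0 ≅ Z^6, C_1 ≅ Z^12, C_2 ≅ Z^6.

The boundary map ∂_1: C_1 → C_0 sends each edge [p,q] (with p < q) to q − p.
The resulting 6×12 matrix has rank 5, and its Smith normal form has invariant factors (1,1,1,1,1).

∂_2: C_2 → C_1 sends each 2-simplex [p,q,r] to [q,r] − [p,r] + [p,q]. For instance
  ∂AEG = EG − AG + AE,
  ∂ADG = DG − AG + AD.
This gives a 12×6 integer matrix of rank 6; reducing to Smith normal form yields diagonal entries (1,1,1,1,1,1).

Reading off H_k = ker ∂_k / im ∂_{k+1}:

  H_0: rank C_0 − rank ∂_1 = 6 − 5 = 1, and the invariant factors of ∂_1 are all 1, so H_0 = Z.
  H_1: rank ker ∂_1 − rank ∂_2 = (12 − 5) − 6 = 1, and the invariant factors of ∂_2 are all 1, so H_1 = Z.
  H_2: rank ker ∂_2 − rank ∂_3 = (6 − 6) − 0 = 0, and there is no ∂_3, so H_2 = 0.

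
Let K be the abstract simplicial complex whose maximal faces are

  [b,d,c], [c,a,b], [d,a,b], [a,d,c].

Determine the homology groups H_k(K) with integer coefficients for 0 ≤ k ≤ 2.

K has 4 vertices, 6 edges, 4 triangles.
rank ∂_0 = 0, rank ∂_1 = 3 ⇒ b_0 = 4 − 0 − 3 = 1; all invariant factors of ∂_1 are 1 so no torsion. So H_0 = Z.
rank ∂_1 = 3, rank ∂_2 = 3 ⇒ b_1 = 6 − 3 − 3 = 0; all invariant factors of ∂_2 are 1 so no torsion. So H_1 = 0.
rank ∂_2 = 3, rank ∂_3 = 0 ⇒ b_2 = 4 − 3 − 0 = 1. So H_2 = Z.

H_0 = Z,  H_1 = 0,  H_2 = Z.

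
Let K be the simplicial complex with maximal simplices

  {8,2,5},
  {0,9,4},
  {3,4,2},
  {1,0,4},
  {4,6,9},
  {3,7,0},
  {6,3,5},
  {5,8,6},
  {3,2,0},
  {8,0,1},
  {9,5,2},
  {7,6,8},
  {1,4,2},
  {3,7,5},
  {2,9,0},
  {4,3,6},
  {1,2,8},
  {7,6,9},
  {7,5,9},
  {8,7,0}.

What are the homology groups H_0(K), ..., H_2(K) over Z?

K has 10 vertices, 30 edges, 20 triangles.
rank ∂_0 = 0, rank ∂_1 = 9 ⇒ b_0 = 10 − 0 − 9 = 1; all invariant factors of ∂_1 are 1 so no torsion. So H_0 ≅ Z.
rank ∂_1 = 9, rank ∂_2 = 20 ⇒ b_1 = 30 − 9 − 20 = 1; ∂_2 has invariant factor(s) [2] giving torsion. So H_1 ≅ Z ⊕ Z/2.
rank ∂_2 = 20, rank ∂_3 = 0 ⇒ b_2 = 20 − 20 − 0 = 0. So H_2 ≅ 0.

H_0 = Z,  H_1 = Z ⊕ Z/2,  H_2 = 0.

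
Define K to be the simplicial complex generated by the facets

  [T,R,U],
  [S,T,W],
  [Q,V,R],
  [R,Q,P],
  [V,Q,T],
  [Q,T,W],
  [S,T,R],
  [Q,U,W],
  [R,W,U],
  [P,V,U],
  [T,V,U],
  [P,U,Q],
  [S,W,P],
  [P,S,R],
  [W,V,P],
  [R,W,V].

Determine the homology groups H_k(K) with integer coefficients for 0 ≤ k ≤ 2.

Order the vertices as P < Q < R < S < T < U < V < W. Listing each simplex with vertices in this order, K has dimension 2 with simplices:

  0-simplices (8): P, Q, R, S, T, U, V, W
  1-simplices (24): PQ, PR, PS, PU, PV, PW, QR, QT, QU, QV, QW, RS, RT, RU, RV, RW, ST, SW, TU, TV, TW, UV, UW, VW
  2-simplices (16): PQR, PQU, PRS, PSW, PUV, PVW, QRV, QTV, QTW, QUW, RST, RTU, RUW, RVW, STW, TUV

Hence C_0 ≅ Z^8, C_1 ≅ Z^24, C_2 ≅ Z^16.

∂_1: C_1 → C_0 maps an edge to its endpoints' difference, ∂[p,q] = q − p.
The 8×24 boundary matrix has rank 7 and Smith normal form diag(1,1,1,1,1,1,1).

The boundary map ∂_2: C_2 → C_1 sends each 2-simplex [p,q,r] to [q,r] − [p,r] + [p,q]. For instance
  ∂PVW = VW − PW + PV,
  ∂RTU = TU − RU + RT.
The 24×16 boundary matrix has rank 15 and Smith normal form diag(1,1,1,1,1,1,1,1,1,1,1,1,1,1,1).

Reading off H_k = ker ∂_k / im ∂_{k+1}:

  H_0: rank C_0 − rank ∂_1 = 8 − 7 = 1, and the invariant factors of ∂_1 are all 1, so H_0 ≅ Z.
  H_1: rank ker ∂_1 − rank ∂_2 = (24 − 7) − 15 = 2, and the invariant factors of ∂_2 are all 1, so H_1 ≅ Z^2.
  H_2: rank ker ∂_2 − rank ∂_3 = (16 − 15) − 0 = 1, and there is no ∂_3, so H_2 ≅ Z.

H_0 = Z,  H_1 = Z^2,  H_2 = Z.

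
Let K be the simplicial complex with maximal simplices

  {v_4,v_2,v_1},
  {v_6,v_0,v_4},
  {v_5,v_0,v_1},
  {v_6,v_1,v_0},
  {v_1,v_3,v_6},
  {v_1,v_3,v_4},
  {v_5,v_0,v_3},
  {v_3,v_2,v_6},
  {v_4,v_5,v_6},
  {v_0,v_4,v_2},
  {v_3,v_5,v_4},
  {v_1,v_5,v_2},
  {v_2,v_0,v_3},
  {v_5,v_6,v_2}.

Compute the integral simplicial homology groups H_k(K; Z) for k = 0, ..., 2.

H_0 ≅ Z,  H_1 ≅ Z^2,  H_2 ≅ Z.

We work with the vertex ordering v_0 < v_1 < v_2 < v_3 < v_4 < v_5 < v_6. The simplices of K, each written with vertices in increasing order, are:

  0-simplices (7): [v_0], [v_1], [v_2], [v_3], [v_4], [v_5], [v_6]
  1-simplices (21): (21 of them)
  2-simplices (14): (14 of them)

Hence C_0 ≅ Z^7, C_1 ≅ Z^21, C_2 ≅ Z^14.

Boundary ∂_1: C_1 → C_0 maps an edge to its endpoints' difference, ∂[p,q] = q − p.
As a 7×21 matrix over Z this has rank 6, with invariant factors (1,1,1,1,1,1).

∂_2: C_2 → C_1 acts by ∂[p,q,r] = [q,r] − [p,r] + [p,q]. For instance
  ∂[v_1,v_2,v_4] = [v_2,v_4] − [v_1,v_4] + [v_1,v_2],
  ∂[v_0,v_3,v_5] = [v_3,v_5] − [v_0,v_5] + [v_0,v_3].
This gives a 21×14 integer matrix of rank 13; reducing to Smith normal form yields diagonal entries (1,1,1,1,1,1,1,1,1,1,1,1,1).

From H_k ≅ ker(∂_k) / im(∂_{k+1}) we obtain:

  H_0: rank C_0 − rank ∂_1 = 7 − 6 = 1, and the invariant factors of ∂_1 are all 1, so H_0 ≅ Z.
  H_1: rank ker ∂_1 − rank ∂_2 = (21 − 6) − 13 = 2, and the invariant factors of ∂_2 are all 1, so H_1 ≅ Z^2.
  H_2: rank ker ∂_2 − rank ∂_3 = (14 − 13) − 0 = 1, and there is no ∂_3, so H_2 ≅ Z.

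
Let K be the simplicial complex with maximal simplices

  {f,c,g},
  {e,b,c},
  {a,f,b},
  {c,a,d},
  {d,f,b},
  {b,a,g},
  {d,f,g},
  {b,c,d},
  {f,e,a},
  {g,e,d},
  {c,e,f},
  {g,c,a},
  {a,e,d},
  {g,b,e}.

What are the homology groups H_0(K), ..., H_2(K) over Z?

We work with the vertex ordering a < b < c < d < e < f < g. The simplices of K, each written with vertices in increasing order, are:

  0-simplices (7): a, b, c, d, e, f, g
  1-simplices (21): ab, ac, ad, ae, af, ag, bc, bd, be, bf, bg, cd, ce, cf, cg, de, df, dg, ef, eg, fg
  2-simplices (14): abf, abg, acd, acg, ade, aef, bcd, bce, bdf, beg, cef, cfg, deg, dfg

so the chain groups are C_0 ≅ Z^7, C_1 ≅ Z^21, C_2 ≅ Z^14.

The boundary map ∂_1: C_1 → C_0 maps an edge to its endpoints' difference, ∂[p,q] = q − p. For instance
  ∂af = f − a.
As a 7×21 matrix over Z this has rank 6, with invariant factors (1,1,1,1,1,1).

Boundary ∂_2: C_2 → C_1 maps a triangle to the signed sum of its edges. For instance
  ∂acd = cd − ad + ac,
  ∂bce = ce − be + bc.
The resulting 21×14 matrix has rank 13, and its Smith normal form has invariant factors (1,1,1,1,1,1,1,1,1,1,1,1,1).

Computing H_k = (kernel of ∂_k) / (image of ∂_{k+1}):

  H_0: rank C_0 − rank ∂_1 = 7 − 6 = 1, and the invariant factors of ∂_1 are all 1, so H_0 ≅ Z.
  H_1: rank ker ∂_1 − rank ∂_2 = (21 − 6) − 13 = 2, and the invariant factors of ∂_2 are all 1, so H_1 ≅ Z^2.
  H_2: rank ker ∂_2 − rank ∂_3 = (14 − 13) − 0 = 1, and there is no ∂_3, so H_2 ≅ Z.

As a check, the Euler characteristic is 7 − 21 + 14 = 0, which agrees with 1 − 2 + 1 = 0.

H_0 ≅ Z,  H_1 ≅ Z^2,  H_2 ≅ Z.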